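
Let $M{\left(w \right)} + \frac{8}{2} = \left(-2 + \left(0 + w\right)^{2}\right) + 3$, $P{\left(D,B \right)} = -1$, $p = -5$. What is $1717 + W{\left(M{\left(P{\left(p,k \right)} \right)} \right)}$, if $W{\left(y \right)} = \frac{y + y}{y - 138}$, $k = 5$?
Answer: $\frac{60096}{35} \approx 1717.0$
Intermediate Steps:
$M{\left(w \right)} = -3 + w^{2}$ ($M{\left(w \right)} = -4 + \left(\left(-2 + \left(0 + w\right)^{2}\right) + 3\right) = -4 + \left(\left(-2 + w^{2}\right) + 3\right) = -4 + \left(1 + w^{2}\right) = -3 + w^{2}$)
$W{\left(y \right)} = \frac{2 y}{-138 + y}$
$1717 + W{\left(M{\left(P{\left(p,k \right)} \right)} \right)} = 1717 + \frac{2 \left(-3 + \left(-1\right)^{2}\right)}{-138 - \left(3 - \left(-1\right)^{2}\right)} = 1717 + \frac{2 \left(-3 + 1\right)}{-138 + \left(-3 + 1\right)} = 1717 + 2 \left(-2\right) \frac{1}{-138 - 2} = 1717 + 2 \left(-2\right) \frac{1}{-140} = 1717 + 2 \left(-2\right) \left(- \frac{1}{140}\right) = 1717 + \frac{1}{35} = \frac{60096}{35}$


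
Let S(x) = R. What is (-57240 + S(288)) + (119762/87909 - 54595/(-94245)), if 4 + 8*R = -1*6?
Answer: -691040782721/12072836 ≈ -57239.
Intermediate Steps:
R = -5/4 (R = -½ + (-1*6)/8 = -½ + (⅛)*(-6) = -½ - ¾ = -5/4 ≈ -1.2500)
S(x) = -5/4
(-57240 + S(288)) + (119762/87909 - 54595/(-94245)) = (-57240 - 5/4) + (119762/87909 - 54595/(-94245)) = -228965/4 + (119762*(1/87909) - 54595*(-1/94245)) = -228965/4 + (119762/87909 + 179/309) = -228965/4 + 5860241/3018209 = -691040782721/12072836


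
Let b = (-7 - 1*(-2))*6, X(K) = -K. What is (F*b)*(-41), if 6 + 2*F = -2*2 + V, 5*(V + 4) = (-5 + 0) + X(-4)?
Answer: -8733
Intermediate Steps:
V = -21/5 (V = -4 + ((-5 + 0) - 1*(-4))/5 = -4 + (-5 + 4)/5 = -4 + (1/5)*(-1) = -4 - 1/5 = -21/5 ≈ -4.2000)
F = -71/10 (F = -3 + (-2*2 - 21/5)/2 = -3 + (-4 - 21/5)/2 = -3 + (1/2)*(-41/5) = -3 - 41/10 = -71/10 ≈ -7.1000)
b = -30 (b = (-7 + 2)*6 = -5*6 = -30)
(F*b)*(-41) = -71/10*(-30)*(-41) = 213*(-41) = -8733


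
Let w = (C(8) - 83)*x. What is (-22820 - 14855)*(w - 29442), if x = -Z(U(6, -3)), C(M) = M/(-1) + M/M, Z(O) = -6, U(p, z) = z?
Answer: 1129571850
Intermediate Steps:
C(M) = 1 - M (C(M) = M*(-1) + 1 = -M + 1 = 1 - M)
x = 6 (x = -1*(-6) = 6)
w = -540 (w = ((1 - 1*8) - 83)*6 = ((1 - 8) - 83)*6 = (-7 - 83)*6 = -90*6 = -540)
(-22820 - 14855)*(w - 29442) = (-22820 - 14855)*(-540 - 29442) = -37675*(-29982) = 1129571850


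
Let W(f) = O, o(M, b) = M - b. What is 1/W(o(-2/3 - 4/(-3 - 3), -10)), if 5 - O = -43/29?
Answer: 29/188 ≈ 0.15426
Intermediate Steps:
O = 188/29 (O = 5 - (-43)/29 = 5 - 1*(-43/29) = 5 + 43/29 = 188/29 ≈ 6.4828)
W(f) = 188/29
1/W(o(-2/3 - 4/(-3 - 3), -10)) = 1/(188/29) = 29/188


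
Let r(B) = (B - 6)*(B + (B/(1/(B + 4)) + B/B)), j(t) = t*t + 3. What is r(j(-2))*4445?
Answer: 377825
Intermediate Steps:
j(t) = 3 + t² (j(t) = t² + 3 = 3 + t²)
r(B) = (-6 + B)*(1 + B + B*(4 + B)) (r(B) = (-6 + B)*(B + (B/(1/(4 + B)) + 1)) = (-6 + B)*(B + (B*(4 + B) + 1)) = (-6 + B)*(B + (1 + B*(4 + B))) = (-6 + B)*(1 + B + B*(4 + B)))
r(j(-2))*4445 = (-6 + (3 + (-2)²)³ - (3 + (-2)²)² - 29*(3 + (-2)²))*4445 = (-6 + (3 + 4)³ - (3 + 4)² - 29*(3 + 4))*4445 = (-6 + 7³ - 1*7² - 29*7)*4445 = (-6 + 343 - 1*49 - 203)*4445 = (-6 + 343 - 49 - 203)*4445 = 85*4445 = 377825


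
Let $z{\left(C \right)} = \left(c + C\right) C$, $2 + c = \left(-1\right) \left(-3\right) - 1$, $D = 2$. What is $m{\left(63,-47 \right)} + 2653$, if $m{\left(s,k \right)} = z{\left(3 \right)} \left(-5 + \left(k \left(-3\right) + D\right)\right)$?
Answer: $3895$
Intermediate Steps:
$c = 0$ ($c = -2 - -2 = -2 + \left(3 - 1\right) = -2 + 2 = 0$)
$z{\left(C \right)} = C^{2}$ ($z{\left(C \right)} = \left(0 + C\right) C = C C = C^{2}$)
$m{\left(s,k \right)} = -27 - 27 k$ ($m{\left(s,k \right)} = 3^{2} \left(-5 + \left(k \left(-3\right) + 2\right)\right) = 9 \left(-5 - \left(-2 + 3 k\right)\right) = 9 \left(-3 - 3 k\right) = -27 - 27 k$)
$m{\left(63,-47 \right)} + 2653 = \left(-27 - -1269\right) + 2653 = \left(-27 + 1269\right) + 2653 = 1242 + 2653 = 3895$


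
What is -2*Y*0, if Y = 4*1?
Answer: 0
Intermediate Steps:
Y = 4
-2*Y*0 = -2*4*0 = -0 = -2*0 = 0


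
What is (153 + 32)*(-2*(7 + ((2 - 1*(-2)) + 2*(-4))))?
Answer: -1110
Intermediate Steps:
(153 + 32)*(-2*(7 + ((2 - 1*(-2)) + 2*(-4)))) = 185*(-2*(7 + ((2 + 2) - 8))) = 185*(-2*(7 + (4 - 8))) = 185*(-2*(7 - 4)) = 185*(-2*3) = 185*(-6) = -1110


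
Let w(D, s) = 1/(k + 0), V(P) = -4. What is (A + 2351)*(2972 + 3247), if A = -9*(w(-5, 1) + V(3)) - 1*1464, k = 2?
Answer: 11424303/2 ≈ 5.7122e+6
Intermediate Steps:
w(D, s) = ½ (w(D, s) = 1/(2 + 0) = 1/2 = ½)
A = -2865/2 (A = -9*(½ - 4) - 1*1464 = -9*(-7/2) - 1464 = 63/2 - 1464 = -2865/2 ≈ -1432.5)
(A + 2351)*(2972 + 3247) = (-2865/2 + 2351)*(2972 + 3247) = (1837/2)*6219 = 11424303/2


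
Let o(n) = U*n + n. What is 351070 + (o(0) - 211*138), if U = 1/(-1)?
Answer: 321952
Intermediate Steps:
U = -1
o(n) = 0 (o(n) = -n + n = 0)
351070 + (o(0) - 211*138) = 351070 + (0 - 211*138) = 351070 + (0 - 29118) = 351070 - 29118 = 321952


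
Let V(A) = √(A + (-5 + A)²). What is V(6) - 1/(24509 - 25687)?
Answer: 1/1178 + √7 ≈ 2.6466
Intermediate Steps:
V(6) - 1/(24509 - 25687) = √(6 + (-5 + 6)²) - 1/(24509 - 25687) = √(6 + 1²) - 1/(-1178) = √(6 + 1) - 1*(-1/1178) = √7 + 1/1178 = 1/1178 + √7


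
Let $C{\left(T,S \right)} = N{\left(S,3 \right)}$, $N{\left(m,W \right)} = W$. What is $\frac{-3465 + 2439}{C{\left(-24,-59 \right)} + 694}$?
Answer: $- \frac{1026}{697} \approx -1.472$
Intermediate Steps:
$C{\left(T,S \right)} = 3$
$\frac{-3465 + 2439}{C{\left(-24,-59 \right)} + 694} = \frac{-3465 + 2439}{3 + 694} = - \frac{1026}{697}$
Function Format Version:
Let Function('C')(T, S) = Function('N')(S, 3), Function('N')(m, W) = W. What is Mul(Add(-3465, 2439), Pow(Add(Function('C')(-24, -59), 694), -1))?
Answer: Rational(-1026, 697) ≈ -1.4720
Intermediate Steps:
Function('C')(T, S) = 3
Mul(Add(-3465, 2439), Pow(Add(Function('C')(-24, -59), 694), -1)) = Mul(Add(-3465, 2439), Pow(Add(3, 694), -1)) = Mul(-1026, Pow(697, -1)) = Mul(-1026, Rational(1, 697)) = Rational(-1026, 697)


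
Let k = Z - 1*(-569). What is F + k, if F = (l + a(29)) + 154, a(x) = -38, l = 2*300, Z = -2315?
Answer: -1030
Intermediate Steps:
l = 600
F = 716 (F = (600 - 38) + 154 = 562 + 154 = 716)
k = -1746 (k = -2315 - 1*(-569) = -2315 + 569 = -1746)
F + k = 716 - 1746 = -1030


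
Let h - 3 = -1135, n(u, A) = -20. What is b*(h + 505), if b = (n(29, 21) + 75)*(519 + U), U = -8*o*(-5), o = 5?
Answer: -24794715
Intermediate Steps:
U = 200 (U = -8*5*(-5) = -40*(-5) = 200)
h = -1132 (h = 3 - 1135 = -1132)
b = 39545 (b = (-20 + 75)*(519 + 200) = 55*719 = 39545)
b*(h + 505) = 39545*(-1132 + 505) = 39545*(-627) = -24794715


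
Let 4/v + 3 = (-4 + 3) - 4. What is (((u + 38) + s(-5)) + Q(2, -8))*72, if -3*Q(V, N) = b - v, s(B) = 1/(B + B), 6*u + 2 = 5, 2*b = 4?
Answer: 13524/5 ≈ 2704.8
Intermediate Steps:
b = 2 (b = (½)*4 = 2)
u = ½ (u = -⅓ + (⅙)*5 = -⅓ + ⅚ = ½ ≈ 0.50000)
v = -½ (v = 4/(-3 + ((-4 + 3) - 4)) = 4/(-3 + (-1 - 4)) = 4/(-3 - 5) = 4/(-8) = 4*(-⅛) = -½ ≈ -0.50000)
s(B) = 1/(2*B)
Q(V, N) = -⅚ (Q(V, N) = -(2 - 1*(-½))/3 = -(2 + ½)/3 = -⅓*5/2 = -⅚)
(((u + 38) + s(-5)) + Q(2, -8))*72 = (((½ + 38) + (½)/(-5)) - ⅚)*72 = ((77/2 + (½)*(-⅕)) - ⅚)*72 = ((77/2 - ⅒) - ⅚)*72 = (192/5 - ⅚)*72 = (1127/30)*72 = 13524/5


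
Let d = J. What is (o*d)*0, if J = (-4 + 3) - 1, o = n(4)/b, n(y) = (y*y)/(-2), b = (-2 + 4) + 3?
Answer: 0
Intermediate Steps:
b = 5 (b = 2 + 3 = 5)
n(y) = -y**2/2 (n(y) = y**2*(-1/2) = -y**2/2)
o = -8/5 (o = -1/2*4**2/5 = -1/2*16*(1/5) = -8*1/5 = -8/5 ≈ -1.6000)
J = -2 (J = -1 - 1 = -2)
d = -2
(o*d)*0 = -8/5*(-2)*0 = (16/5)*0 = 0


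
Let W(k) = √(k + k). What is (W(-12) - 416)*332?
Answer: -138112 + 664*I*√6 ≈ -1.3811e+5 + 1626.5*I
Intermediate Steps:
W(k) = √2*√k (W(k) = √(2*k) = √2*√k)
(W(-12) - 416)*332 = (√2*√(-12) - 416)*332 = (√2*(2*I*√3) - 416)*332 = (2*I*√6 - 416)*332 = (-416 + 2*I*√6)*332 = -138112 + 664*I*√6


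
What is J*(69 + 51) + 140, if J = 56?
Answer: 6860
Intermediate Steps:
J*(69 + 51) + 140 = 56*(69 + 51) + 140 = 56*120 + 140 = 6720 + 140 = 6860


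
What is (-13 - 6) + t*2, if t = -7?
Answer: -33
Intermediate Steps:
(-13 - 6) + t*2 = (-13 - 6) - 7*2 = -19 - 14 = -33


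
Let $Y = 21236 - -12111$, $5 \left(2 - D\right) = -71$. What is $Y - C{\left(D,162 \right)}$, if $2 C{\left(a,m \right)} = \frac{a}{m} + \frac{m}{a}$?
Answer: $\frac{666839}{20} \approx 33342.0$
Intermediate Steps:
$D = \frac{81}{5}$ ($D = 2 - - \frac{71}{5} = 2 + \frac{71}{5} = \frac{81}{5} \approx 16.2$)
$Y = 33347$ ($Y = 21236 + 12111 = 33347$)
$C{\left(a,m \right)} = \frac{a}{2 m} + \frac{m}{2 a}$ ($C{\left(a,m \right)} = \frac{\frac{a}{m} + \frac{m}{a}}{2} = \frac{a}{2 m} + \frac{m}{2 a}$)
$Y - C{\left(D,162 \right)} = 33347 - \left(\frac{1}{2} \cdot \frac{81}{5} \cdot \frac{1}{162} + \frac{1}{2} \cdot 162 \frac{1}{\frac{81}{5}}\right) = 33347 - \left(\frac{1}{2} \cdot \frac{81}{5} \cdot \frac{1}{162} + \frac{1}{2} \cdot 162 \cdot \frac{5}{81}\right) = 33347 - \left(\frac{1}{20} + 5\right) = 33347 - \frac{101}{20} = \frac{666839}{20}$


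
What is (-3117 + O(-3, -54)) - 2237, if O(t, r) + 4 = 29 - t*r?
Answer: -5491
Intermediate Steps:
O(t, r) = 25 - r*t (O(t, r) = -4 + (29 - t*r) = -4 + (29 - r*t) = 25 - r*t)
(-3117 + O(-3, -54)) - 2237 = (-3117 + (25 - 1*(-54)*(-3))) - 2237 = (-3117 + (25 - 162)) - 2237 = (-3117 - 137) - 2237 = -3254 - 2237 = -5491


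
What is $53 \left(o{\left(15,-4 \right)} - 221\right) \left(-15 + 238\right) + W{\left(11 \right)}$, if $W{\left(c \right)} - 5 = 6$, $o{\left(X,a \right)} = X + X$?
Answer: $-2257418$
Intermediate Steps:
$o{\left(X,a \right)} = 2 X$
$W{\left(c \right)} = 11$ ($W{\left(c \right)} = 5 + 6 = 11$)
$53 \left(o{\left(15,-4 \right)} - 221\right) \left(-15 + 238\right) + W{\left(11 \right)} = 53 \left(2 \cdot 15 - 221\right) \left(-15 + 238\right) + 11 = 53 \left(30 - 221\right) 223 + 11 = 53 \left(\left(-191\right) 223\right) + 11 = 53 \left(-42593\right) + 11 = -2257429 + 11 = -2257418$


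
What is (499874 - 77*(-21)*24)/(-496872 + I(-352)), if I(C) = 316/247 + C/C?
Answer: -133054454/122726821 ≈ -1.0842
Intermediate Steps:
I(C) = 563/247 (I(C) = 316*(1/247) + 1 = 316/247 + 1 = 563/247)
(499874 - 77*(-21)*24)/(-496872 + I(-352)) = (499874 - 77*(-21)*24)/(-496872 + 563/247) = (499874 + 1617*24)/(-122726821/247) = (499874 + 38808)*(-247/122726821) = 538682*(-247/122726821) = -133054454/122726821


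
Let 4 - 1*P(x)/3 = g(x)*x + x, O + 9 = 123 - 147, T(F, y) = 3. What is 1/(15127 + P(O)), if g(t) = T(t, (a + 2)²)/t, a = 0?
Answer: 1/15229 ≈ 6.5664e-5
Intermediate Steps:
O = -33 (O = -9 + (123 - 147) = -9 - 24 = -33)
g(t) = 3/t
P(x) = 3 - 3*x (P(x) = 12 - 3*((3/x)*x + x) = 12 - 3*(3 + x) = 12 + (-9 - 3*x) = 3 - 3*x)
1/(15127 + P(O)) = 1/(15127 + (3 - 3*(-33))) = 1/(15127 + (3 + 99)) = 1/(15127 + 102) = 1/15229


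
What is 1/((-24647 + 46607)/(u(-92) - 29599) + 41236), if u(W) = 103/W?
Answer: 302579/12476923164 ≈ 2.4251e-5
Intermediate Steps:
1/((-24647 + 46607)/(u(-92) - 29599) + 41236) = 1/((-24647 + 46607)/(103/(-92) - 29599) + 41236) = 1/(21960/(103*(-1/92) - 29599) + 41236) = 1/(21960/(-103/92 - 29599) + 41236) = 1/(21960/(-2723211/92) + 41236) = 1/(21960*(-92/2723211) + 41236) = 1/(-224480/302579 + 41236) = 1/(12476923164/302579) = 302579/12476923164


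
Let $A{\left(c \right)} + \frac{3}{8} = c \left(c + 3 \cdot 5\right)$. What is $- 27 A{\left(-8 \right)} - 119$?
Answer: $\frac{11225}{8} \approx 1403.1$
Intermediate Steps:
$A{\left(c \right)} = - \frac{3}{8} + c \left(15 + c\right)$ ($A{\left(c \right)} = - \frac{3}{8} + c \left(c + 3 \cdot 5\right) = - \frac{3}{8} + c \left(c + 15\right) = - \frac{3}{8} + c \left(15 + c\right)$)
$- 27 A{\left(-8 \right)} - 119 = - 27 \left(- \frac{3}{8} + \left(-8\right)^{2} + 15 \left(-8\right)\right) - 119 = - 27 \left(- \frac{3}{8} + 64 - 120\right) - 119 = \left(-27\right) \left(- \frac{451}{8}\right) - 119 = \frac{12177}{8} - 119 = \frac{11225}{8}$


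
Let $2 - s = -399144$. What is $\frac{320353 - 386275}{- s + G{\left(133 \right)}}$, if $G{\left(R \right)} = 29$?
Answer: $\frac{21974}{133039} \approx 0.16517$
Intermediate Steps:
$s = 399146$ ($s = 2 - -399144 = 2 + 399144 = 399146$)
$\frac{320353 - 386275}{- s + G{\left(133 \right)}} = \frac{320353 - 386275}{\left(-1\right) 399146 + 29} = - \frac{65922}{-399146 + 29} = - \frac{65922}{-399117} = \left(-65922\right) \left(- \frac{1}{399117}\right) = \frac{21974}{133039}$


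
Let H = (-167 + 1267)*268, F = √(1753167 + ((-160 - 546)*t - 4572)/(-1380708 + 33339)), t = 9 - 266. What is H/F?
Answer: 294800*√3182704782477178857/2362162690753 ≈ 222.65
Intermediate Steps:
t = -257
F = √3182704782477178857/1347369 (F = √(1753167 + ((-160 - 546)*(-257) - 4572)/(-1380708 + 33339)) = √(1753167 + (-706*(-257) - 4572)/(-1347369)) = √(1753167 + (181442 - 4572)*(-1/1347369)) = √(1753167 + 176870*(-1/1347369)) = √(1753167 - 176870/1347369) = √(2362162690753/1347369) = √3182704782477178857/1347369 ≈ 1324.1)
H = 294800 (H = 1100*268 = 294800)
H/F = 294800/((√3182704782477178857/1347369)) = 294800*(√3182704782477178857/2362162690753) = 294800*√3182704782477178857/2362162690753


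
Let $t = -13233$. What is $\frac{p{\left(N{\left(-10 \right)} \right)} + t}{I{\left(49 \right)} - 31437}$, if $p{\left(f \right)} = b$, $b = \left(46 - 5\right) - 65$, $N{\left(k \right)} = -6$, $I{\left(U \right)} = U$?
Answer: $\frac{13257}{31388} \approx 0.42236$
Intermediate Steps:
$b = -24$ ($b = 41 - 65 = -24$)
$p{\left(f \right)} = -24$
$\frac{p{\left(N{\left(-10 \right)} \right)} + t}{I{\left(49 \right)} - 31437} = \frac{-24 - 13233}{49 - 31437} = - \frac{13257}{-31388} = \left(-13257\right) \left(- \frac{1}{31388}\right) = \frac{13257}{31388}$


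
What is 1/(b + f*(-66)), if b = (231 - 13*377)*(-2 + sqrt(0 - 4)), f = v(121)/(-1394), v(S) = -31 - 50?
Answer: 4535592979/84724883992649 + 4537456060*I/84724883992649 ≈ 5.3533e-5 + 5.3555e-5*I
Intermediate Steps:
v(S) = -81
f = 81/1394 (f = -81/(-1394) = -81*(-1/1394) = 81/1394 ≈ 0.058106)
b = 9340 - 9340*I (b = (231 - 4901)*(-2 + sqrt(-4)) = -4670*(-2 + 2*I) = 9340 - 9340*I ≈ 9340.0 - 9340.0*I)
1/(b + f*(-66)) = 1/((9340 - 9340*I) + (81/1394)*(-66)) = 1/((9340 - 9340*I) - 2673/697) = 1/(6507307/697 - 9340*I) = 485809*(6507307/697 + 9340*I)/84724883992649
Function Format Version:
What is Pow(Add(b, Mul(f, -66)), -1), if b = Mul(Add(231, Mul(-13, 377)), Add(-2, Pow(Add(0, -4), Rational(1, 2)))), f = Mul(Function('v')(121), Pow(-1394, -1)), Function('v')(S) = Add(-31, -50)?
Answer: Add(Rational(4535592979, 84724883992649), Mul(Rational(4537456060, 84724883992649), I)) ≈ Add(5.3533e-5, Mul(5.3555e-5, I))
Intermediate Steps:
Function('v')(S) = -81
f = Rational(81, 1394) (f = Mul(-81, Pow(-1394, -1)) = Mul(-81, Rational(-1, 1394)) = Rational(81, 1394) ≈ 0.058106)
b = Add(9340, Mul(-9340, I)) (b = Mul(Add(231, -4901), Add(-2, Pow(-4, Rational(1, 2)))) = Mul(-4670, Add(-2, Mul(2, I))) = Add(9340, Mul(-9340, I)) ≈ Add(9340.0, Mul(-9340.0, I)))
Pow(Add(b, Mul(f, -66)), -1) = Pow(Add(Add(9340, Mul(-9340, I)), Mul(Rational(81, 1394), -66)), -1) = Pow(Add(Add(9340, Mul(-9340, I)), Rational(-2673, 697)), -1) = Pow(Add(Rational(6507307, 697), Mul(-9340, I)), -1) = Mul(Rational(485809, 84724883992649), Add(Rational(6507307, 697), Mul(9340, I)))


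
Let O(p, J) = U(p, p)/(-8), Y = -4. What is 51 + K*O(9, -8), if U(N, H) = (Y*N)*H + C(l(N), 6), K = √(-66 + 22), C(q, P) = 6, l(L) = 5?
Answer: 51 + 159*I*√11/2 ≈ 51.0 + 263.67*I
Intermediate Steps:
K = 2*I*√11 (K = √(-44) = 2*I*√11 ≈ 6.6332*I)
U(N, H) = 6 - 4*H*N (U(N, H) = (-4*N)*H + 6 = -4*H*N + 6 = 6 - 4*H*N)
O(p, J) = -¾ + p²/2 (O(p, J) = (6 - 4*p*p)/(-8) = (6 - 4*p²)*(-⅛) = -¾ + p²/2)
51 + K*O(9, -8) = 51 + (2*I*√11)*(-¾ + (½)*9²) = 51 + (2*I*√11)*(-¾ + (½)*81) = 51 + (2*I*√11)*(-¾ + 81/2) = 51 + (2*I*√11)*(159/4) = 51 + 159*I*√11/2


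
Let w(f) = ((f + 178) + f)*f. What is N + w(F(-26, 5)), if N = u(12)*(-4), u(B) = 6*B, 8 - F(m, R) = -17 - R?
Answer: 6852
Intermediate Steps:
F(m, R) = 25 + R (F(m, R) = 8 - (-17 - R) = 8 + (17 + R) = 25 + R)
N = -288 (N = (6*12)*(-4) = 72*(-4) = -288)
w(f) = f*(178 + 2*f) (w(f) = ((178 + f) + f)*f = (178 + 2*f)*f = f*(178 + 2*f))
N + w(F(-26, 5)) = -288 + 2*(25 + 5)*(89 + (25 + 5)) = -288 + 2*30*(89 + 30) = -288 + 2*30*119 = -288 + 7140 = 6852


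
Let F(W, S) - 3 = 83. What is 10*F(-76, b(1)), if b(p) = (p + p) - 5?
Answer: 860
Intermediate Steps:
b(p) = -5 + 2*p (b(p) = 2*p - 5 = -5 + 2*p)
F(W, S) = 86 (F(W, S) = 3 + 83 = 86)
10*F(-76, b(1)) = 10*86 = 860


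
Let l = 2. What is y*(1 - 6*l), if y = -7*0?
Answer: 0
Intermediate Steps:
y = 0
y*(1 - 6*l) = 0*(1 - 6*2) = 0*(1 - 12) = 0*(-11) = 0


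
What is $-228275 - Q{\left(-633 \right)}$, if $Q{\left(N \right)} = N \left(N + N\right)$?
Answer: $-1029653$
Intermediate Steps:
$Q{\left(N \right)} = 2 N^{2}$ ($Q{\left(N \right)} = N 2 N = 2 N^{2}$)
$-228275 - Q{\left(-633 \right)} = -228275 - 2 \left(-633\right)^{2} = -228275 - 2 \cdot 400689 = -228275 - 801378 = -1029653$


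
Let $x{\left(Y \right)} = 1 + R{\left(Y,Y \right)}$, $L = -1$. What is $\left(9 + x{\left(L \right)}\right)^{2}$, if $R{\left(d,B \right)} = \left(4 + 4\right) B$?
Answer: $4$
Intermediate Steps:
$R{\left(d,B \right)} = 8 B$
$x{\left(Y \right)} = 1 + 8 Y$
$\left(9 + x{\left(L \right)}\right)^{2} = \left(9 + \left(1 + 8 \left(-1\right)\right)\right)^{2} = \left(9 + \left(1 - 8\right)\right)^{2} = \left(9 - 7\right)^{2} = 2^{2} = 4$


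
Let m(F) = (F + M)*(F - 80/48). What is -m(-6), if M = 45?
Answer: 299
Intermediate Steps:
m(F) = (45 + F)*(-5/3 + F) (m(F) = (F + 45)*(F - 80/48) = (45 + F)*(F - 80*1/48) = (45 + F)*(F - 5/3) = (45 + F)*(-5/3 + F))
-m(-6) = -(-75 + (-6)² + (130/3)*(-6)) = -(-75 + 36 - 260) = -1*(-299) = 299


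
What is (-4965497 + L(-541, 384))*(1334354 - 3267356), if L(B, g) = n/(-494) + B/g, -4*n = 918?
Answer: 151730202364804173/15808 ≈ 9.5983e+12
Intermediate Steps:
n = -459/2 (n = -1/4*918 = -459/2 ≈ -229.50)
L(B, g) = 459/988 + B/g (L(B, g) = -459/2/(-494) + B/g = -459/2*(-1/494) + B/g = 459/988 + B/g)
(-4965497 + L(-541, 384))*(1334354 - 3267356) = (-4965497 + (459/988 - 541/384))*(1334354 - 3267356) = (-4965497 + (459/988 - 541*1/384))*(-1933002) = (-4965497 + (459/988 - 541/384))*(-1933002) = (-4965497 - 89563/94848)*(-1933002) = -470967549019/94848*(-1933002) = 151730202364804173/15808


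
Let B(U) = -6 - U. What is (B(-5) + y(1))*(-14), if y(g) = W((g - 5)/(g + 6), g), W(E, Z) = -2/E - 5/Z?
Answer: 35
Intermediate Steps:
W(E, Z) = -5/Z - 2/E
y(g) = -5/g - 2*(6 + g)/(-5 + g) (y(g) = -5/g - 2*(g + 6)/(g - 5) = -5/g - 2*(6 + g)/(-5 + g))
(B(-5) + y(1))*(-14) = ((-6 - 1*(-5)) + (25 - 17*1 - 2*1²)/(1*(-5 + 1)))*(-14) = ((-6 + 5) + 1*(25 - 17 - 2*1)/(-4))*(-14) = (-1 + 1*(-¼)*(25 - 17 - 2))*(-14) = (-1 + 1*(-¼)*6)*(-14) = (-1 - 3/2)*(-14) = -5/2*(-14) = 35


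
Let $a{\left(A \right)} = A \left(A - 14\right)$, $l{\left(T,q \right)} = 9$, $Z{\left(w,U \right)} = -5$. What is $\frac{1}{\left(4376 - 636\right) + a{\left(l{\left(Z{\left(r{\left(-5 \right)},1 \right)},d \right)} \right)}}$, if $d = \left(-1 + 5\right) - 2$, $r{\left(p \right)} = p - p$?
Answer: $\frac{1}{3695} \approx 0.00027064$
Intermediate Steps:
$r{\left(p \right)} = 0$
$d = 2$ ($d = 4 - 2 = 2$)
$a{\left(A \right)} = A \left(-14 + A\right)$
$\frac{1}{\left(4376 - 636\right) + a{\left(l{\left(Z{\left(r{\left(-5 \right)},1 \right)},d \right)} \right)}} = \frac{1}{\left(4376 - 636\right) + 9 \left(-14 + 9\right)} = \frac{1}{3740 + 9 \left(-5\right)} = \frac{1}{3740 - 45} = \frac{1}{3695}$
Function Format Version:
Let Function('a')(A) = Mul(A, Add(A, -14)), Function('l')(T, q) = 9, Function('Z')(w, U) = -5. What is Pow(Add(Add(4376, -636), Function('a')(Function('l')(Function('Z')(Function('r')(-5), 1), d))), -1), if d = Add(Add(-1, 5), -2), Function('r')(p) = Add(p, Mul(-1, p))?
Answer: Rational(1, 3695) ≈ 0.00027064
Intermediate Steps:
Function('r')(p) = 0
d = 2 (d = Add(4, -2) = 2)
Function('a')(A) = Mul(A, Add(-14, A))
Pow(Add(Add(4376, -636), Function('a')(Function('l')(Function('Z')(Function('r')(-5), 1), d))), -1) = Pow(Add(Add(4376, -636), Mul(9, Add(-14, 9))), -1) = Pow(Add(3740, Mul(9, -5)), -1) = Pow(Add(3740, -45), -1) = Pow(3695, -1) = Rational(1, 3695)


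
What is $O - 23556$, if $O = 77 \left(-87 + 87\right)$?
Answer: $-23556$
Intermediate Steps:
$O = 0$ ($O = 77 \cdot 0 = 0$)
$O - 23556 = 0 - 23556 = -23556$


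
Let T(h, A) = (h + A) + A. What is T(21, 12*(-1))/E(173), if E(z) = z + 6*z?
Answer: -3/1211 ≈ -0.0024773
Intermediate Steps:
T(h, A) = h + 2*A (T(h, A) = (A + h) + A = h + 2*A)
E(z) = 7*z
T(21, 12*(-1))/E(173) = (21 + 2*(12*(-1)))/((7*173)) = (21 + 2*(-12))/1211 = (21 - 24)*(1/1211) = -3*1/1211 = -3/1211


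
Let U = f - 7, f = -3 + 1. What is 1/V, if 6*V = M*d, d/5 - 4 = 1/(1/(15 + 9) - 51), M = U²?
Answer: 1223/328590 ≈ 0.0037220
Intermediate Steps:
f = -2
U = -9 (U = -2 - 7 = -9)
M = 81 (M = (-9)² = 81)
d = 24340/1223 (d = 20 + 5/(1/(15 + 9) - 51) = 20 + 5/(1/24 - 51) = 20 + 5/(-1223/24) = 20 + 5*(-24/1223) = 20 - 120/1223 = 24340/1223 ≈ 19.902)
V = 328590/1223 (V = (81*(24340/1223))/6 = (⅙)*(1971540/1223) = 328590/1223 ≈ 268.68)
1/V = 1/(328590/1223) = 1223/328590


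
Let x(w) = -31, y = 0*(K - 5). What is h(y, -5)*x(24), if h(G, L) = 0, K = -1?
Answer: 0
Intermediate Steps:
y = 0 (y = 0*(-1 - 5) = 0*(-6) = 0)
h(y, -5)*x(24) = 0*(-31) = 0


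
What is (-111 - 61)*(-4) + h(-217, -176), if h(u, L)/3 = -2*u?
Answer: 1990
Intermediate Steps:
h(u, L) = -6*u (h(u, L) = 3*(-2*u) = -6*u)
(-111 - 61)*(-4) + h(-217, -176) = (-111 - 61)*(-4) - 6*(-217) = -172*(-4) + 1302 = 688 + 1302 = 1990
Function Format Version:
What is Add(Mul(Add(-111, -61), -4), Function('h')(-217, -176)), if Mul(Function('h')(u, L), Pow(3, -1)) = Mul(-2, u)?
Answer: 1990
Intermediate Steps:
Function('h')(u, L) = Mul(-6, u) (Function('h')(u, L) = Mul(3, Mul(-2, u)) = Mul(-6, u))
Add(Mul(Add(-111, -61), -4), Function('h')(-217, -176)) = Add(Mul(Add(-111, -61), -4), Mul(-6, -217)) = Add(Mul(-172, -4), 1302) = Add(688, 1302) = 1990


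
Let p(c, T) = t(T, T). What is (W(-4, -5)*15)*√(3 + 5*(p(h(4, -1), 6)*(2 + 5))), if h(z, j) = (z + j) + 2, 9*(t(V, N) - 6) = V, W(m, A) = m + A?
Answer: -45*√2127 ≈ -2075.4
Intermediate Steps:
W(m, A) = A + m
t(V, N) = 6 + V/9
h(z, j) = 2 + j + z (h(z, j) = (j + z) + 2 = 2 + j + z)
p(c, T) = 6 + T/9
(W(-4, -5)*15)*√(3 + 5*(p(h(4, -1), 6)*(2 + 5))) = ((-5 - 4)*15)*√(3 + 5*((6 + (⅑)*6)*(2 + 5))) = (-9*15)*√(3 + 5*((6 + ⅔)*7)) = -135*√(3 + 5*((20/3)*7)) = -135*√(3 + 5*(140/3)) = -135*√(3 + 700/3) = -45*√2127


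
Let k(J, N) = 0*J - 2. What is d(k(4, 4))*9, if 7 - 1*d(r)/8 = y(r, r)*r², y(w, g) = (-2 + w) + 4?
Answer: 504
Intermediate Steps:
y(w, g) = 2 + w
k(J, N) = -2 (k(J, N) = 0 - 2 = -2)
d(r) = 56 - 8*r²*(2 + r) (d(r) = 56 - 8*(2 + r)*r² = 56 - 8*r²*(2 + r))
d(k(4, 4))*9 = (56 - 8*(-2)²*(2 - 2))*9 = (56 - 8*4*0)*9 = (56 + 0)*9 = 56*9 = 504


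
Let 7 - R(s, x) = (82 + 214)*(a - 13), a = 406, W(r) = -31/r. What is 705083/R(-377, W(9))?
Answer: -705083/116321 ≈ -6.0615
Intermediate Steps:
R(s, x) = -116321 (R(s, x) = 7 - (82 + 214)*(406 - 13) = 7 - 296*393 = 7 - 1*116328 = 7 - 116328 = -116321)
705083/R(-377, W(9)) = 705083/(-116321) = 705083*(-1/116321) = -705083/116321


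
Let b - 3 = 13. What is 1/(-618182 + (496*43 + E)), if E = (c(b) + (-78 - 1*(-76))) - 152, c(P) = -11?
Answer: -1/597019 ≈ -1.6750e-6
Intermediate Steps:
b = 16 (b = 3 + 13 = 16)
E = -165 (E = (-11 + (-78 - 1*(-76))) - 152 = (-11 + (-78 + 76)) - 152 = (-11 - 2) - 152 = -13 - 152 = -165)
1/(-618182 + (496*43 + E)) = 1/(-618182 + (496*43 - 165)) = 1/(-618182 + (21328 - 165)) = 1/(-618182 + 21163) = 1/(-597019) = -1/597019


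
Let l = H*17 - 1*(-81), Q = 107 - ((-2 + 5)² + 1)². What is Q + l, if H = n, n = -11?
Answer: -99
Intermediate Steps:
H = -11
Q = 7 (Q = 107 - (3² + 1)² = 107 - (9 + 1)² = 107 - 1*10² = 107 - 1*100 = 107 - 100 = 7)
l = -106 (l = -11*17 - 1*(-81) = -187 + 81 = -106)
Q + l = 7 - 106 = -99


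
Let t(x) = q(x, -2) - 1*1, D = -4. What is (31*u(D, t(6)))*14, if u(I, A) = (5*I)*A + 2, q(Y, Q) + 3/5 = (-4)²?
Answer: -124124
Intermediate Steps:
q(Y, Q) = 77/5 (q(Y, Q) = -⅗ + (-4)² = -⅗ + 16 = 77/5)
t(x) = 72/5 (t(x) = 77/5 - 1*1 = 77/5 - 1 = 72/5)
u(I, A) = 2 + 5*A*I (u(I, A) = 5*A*I + 2 = 2 + 5*A*I)
(31*u(D, t(6)))*14 = (31*(2 + 5*(72/5)*(-4)))*14 = (31*(2 - 288))*14 = (31*(-286))*14 = -8866*14 = -124124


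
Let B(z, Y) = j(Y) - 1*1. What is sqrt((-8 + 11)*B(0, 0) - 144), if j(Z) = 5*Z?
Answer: 7*I*sqrt(3) ≈ 12.124*I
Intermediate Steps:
B(z, Y) = -1 + 5*Y (B(z, Y) = 5*Y - 1*1 = 5*Y - 1 = -1 + 5*Y)
sqrt((-8 + 11)*B(0, 0) - 144) = sqrt((-8 + 11)*(-1 + 5*0) - 144) = sqrt(3*(-1 + 0) - 144) = sqrt(3*(-1) - 144) = sqrt(-3 - 144) = sqrt(-147) = 7*I*sqrt(3)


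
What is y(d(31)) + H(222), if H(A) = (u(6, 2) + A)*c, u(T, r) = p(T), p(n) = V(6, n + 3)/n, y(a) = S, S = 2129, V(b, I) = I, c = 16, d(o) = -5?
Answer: 5705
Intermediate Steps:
y(a) = 2129
p(n) = (3 + n)/n (p(n) = (n + 3)/n = (3 + n)/n)
u(T, r) = (3 + T)/T
H(A) = 24 + 16*A (H(A) = ((3 + 6)/6 + A)*16 = ((⅙)*9 + A)*16 = (3/2 + A)*16 = 24 + 16*A)
y(d(31)) + H(222) = 2129 + (24 + 16*222) = 2129 + (24 + 3552) = 2129 + 3576 = 5705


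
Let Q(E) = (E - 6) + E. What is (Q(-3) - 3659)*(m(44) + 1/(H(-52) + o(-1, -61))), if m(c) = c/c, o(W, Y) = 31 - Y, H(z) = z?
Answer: -150511/40 ≈ -3762.8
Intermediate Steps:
m(c) = 1
Q(E) = -6 + 2*E (Q(E) = (-6 + E) + E = -6 + 2*E)
(Q(-3) - 3659)*(m(44) + 1/(H(-52) + o(-1, -61))) = ((-6 + 2*(-3)) - 3659)*(1 + 1/(-52 + (31 - 1*(-61)))) = ((-6 - 6) - 3659)*(1 + 1/(-52 + (31 + 61))) = (-12 - 3659)*(1 + 1/(-52 + 92)) = -3671*(1 + 1/40) = -3671*41/40 = -150511/40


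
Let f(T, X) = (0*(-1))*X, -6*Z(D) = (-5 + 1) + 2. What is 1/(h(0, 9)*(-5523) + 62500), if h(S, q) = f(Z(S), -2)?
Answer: 1/62500 ≈ 1.6000e-5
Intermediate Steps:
Z(D) = ⅓ (Z(D) = -((-5 + 1) + 2)/6 = -(-4 + 2)/6 = -⅙*(-2) = ⅓)
f(T, X) = 0 (f(T, X) = 0*X = 0)
h(S, q) = 0
1/(h(0, 9)*(-5523) + 62500) = 1/(0*(-5523) + 62500) = 1/(0 + 62500) = 1/62500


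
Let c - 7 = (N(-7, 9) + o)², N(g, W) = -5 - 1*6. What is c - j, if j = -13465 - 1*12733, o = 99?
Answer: 33949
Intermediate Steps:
N(g, W) = -11 (N(g, W) = -5 - 6 = -11)
c = 7751 (c = 7 + (-11 + 99)² = 7 + 88² = 7 + 7744 = 7751)
j = -26198 (j = -13465 - 12733 = -26198)
c - j = 7751 - 1*(-26198) = 7751 + 26198 = 33949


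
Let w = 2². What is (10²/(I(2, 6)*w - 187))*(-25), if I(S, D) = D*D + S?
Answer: 500/7 ≈ 71.429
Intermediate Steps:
w = 4
I(S, D) = S + D² (I(S, D) = D² + S = S + D²)
(10²/(I(2, 6)*w - 187))*(-25) = (10²/((2 + 6²)*4 - 187))*(-25) = (100/((2 + 36)*4 - 187))*(-25) = (100/(38*4 - 187))*(-25) = (100/(152 - 187))*(-25) = (100/(-35))*(-25) = (100*(-1/35))*(-25) = -20/7*(-25) = 500/7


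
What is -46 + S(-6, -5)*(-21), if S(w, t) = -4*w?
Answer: -550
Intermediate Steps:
-46 + S(-6, -5)*(-21) = -46 - 4*(-6)*(-21) = -46 + 24*(-21) = -46 - 504 = -550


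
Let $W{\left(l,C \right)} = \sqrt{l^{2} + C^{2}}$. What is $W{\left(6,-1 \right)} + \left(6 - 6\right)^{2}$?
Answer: $\sqrt{37} \approx 6.0828$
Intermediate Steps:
$W{\left(l,C \right)} = \sqrt{C^{2} + l^{2}}$
$W{\left(6,-1 \right)} + \left(6 - 6\right)^{2} = \sqrt{\left(-1\right)^{2} + 6^{2}} + \left(6 - 6\right)^{2} = \sqrt{1 + 36} + \left(6 - 6\right)^{2} = \sqrt{37} + 0^{2} = \sqrt{37} + 0 = \sqrt{37}$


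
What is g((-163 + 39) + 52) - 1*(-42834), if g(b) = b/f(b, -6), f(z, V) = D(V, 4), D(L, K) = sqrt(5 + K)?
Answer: 42810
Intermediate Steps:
f(z, V) = 3 (f(z, V) = sqrt(5 + 4) = sqrt(9) = 3)
g(b) = b/3
g((-163 + 39) + 52) - 1*(-42834) = ((-163 + 39) + 52)/3 - 1*(-42834) = (-124 + 52)/3 + 42834 = (1/3)*(-72) + 42834 = -24 + 42834 = 42810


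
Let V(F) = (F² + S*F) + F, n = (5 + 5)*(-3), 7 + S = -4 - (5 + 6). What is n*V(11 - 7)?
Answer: 2040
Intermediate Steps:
S = -22 (S = -7 + (-4 - (5 + 6)) = -7 + (-4 - 1*11) = -7 + (-4 - 11) = -7 - 15 = -22)
n = -30 (n = 10*(-3) = -30)
V(F) = F² - 21*F (V(F) = (F² - 22*F) + F = F² - 21*F)
n*V(11 - 7) = -30*(11 - 7)*(-21 + (11 - 7)) = -120*(-21 + 4) = -120*(-17) = -30*(-68) = 2040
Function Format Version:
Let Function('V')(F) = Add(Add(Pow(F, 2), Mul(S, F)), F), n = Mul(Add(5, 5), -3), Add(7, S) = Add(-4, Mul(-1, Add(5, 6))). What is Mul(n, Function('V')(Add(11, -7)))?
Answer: 2040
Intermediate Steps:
S = -22 (S = Add(-7, Add(-4, Mul(-1, Add(5, 6)))) = Add(-7, Add(-4, Mul(-1, 11))) = Add(-7, Add(-4, -11)) = Add(-7, -15) = -22)
n = -30 (n = Mul(10, -3) = -30)
Function('V')(F) = Add(Pow(F, 2), Mul(-21, F)) (Function('V')(F) = Add(Add(Pow(F, 2), Mul(-22, F)), F) = Add(Pow(F, 2), Mul(-21, F)))
Mul(n, Function('V')(Add(11, -7))) = Mul(-30, Mul(Add(11, -7), Add(-21, Add(11, -7)))) = Mul(-30, Mul(4, Add(-21, 4))) = Mul(-30, Mul(4, -17)) = Mul(-30, -68) = 2040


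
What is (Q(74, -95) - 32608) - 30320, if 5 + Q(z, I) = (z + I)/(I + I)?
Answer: -11957249/190 ≈ -62933.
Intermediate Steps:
Q(z, I) = -5 + (I + z)/(2*I) (Q(z, I) = -5 + (z + I)/(I + I) = -5 + (I + z)/((2*I)) = -5 + (I + z)*(1/(2*I)) = -5 + (I + z)/(2*I))
(Q(74, -95) - 32608) - 30320 = ((½)*(74 - 9*(-95))/(-95) - 32608) - 30320 = ((½)*(-1/95)*(74 + 855) - 32608) - 30320 = ((½)*(-1/95)*929 - 32608) - 30320 = (-929/190 - 32608) - 30320 = -6196449/190 - 30320 = -11957249/190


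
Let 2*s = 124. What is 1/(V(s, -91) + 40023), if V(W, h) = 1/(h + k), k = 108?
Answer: 17/680392 ≈ 2.4986e-5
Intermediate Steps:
s = 62 (s = (½)*124 = 62)
V(W, h) = 1/(108 + h) (V(W, h) = 1/(h + 108) = 1/(108 + h))
1/(V(s, -91) + 40023) = 1/(1/(108 - 91) + 40023) = 1/(1/17 + 40023) = 1/(680392/17) = 17/680392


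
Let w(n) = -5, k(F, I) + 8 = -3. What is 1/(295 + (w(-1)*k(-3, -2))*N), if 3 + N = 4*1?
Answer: 1/350 ≈ 0.0028571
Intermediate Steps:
k(F, I) = -11 (k(F, I) = -8 - 3 = -11)
N = 1 (N = -3 + 4*1 = -3 + 4 = 1)
1/(295 + (w(-1)*k(-3, -2))*N) = 1/(295 - 5*(-11)*1) = 1/(295 + 55*1) = 1/(295 + 55) = 1/350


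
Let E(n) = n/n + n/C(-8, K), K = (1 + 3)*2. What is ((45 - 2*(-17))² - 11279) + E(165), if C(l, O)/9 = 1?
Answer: -15056/3 ≈ -5018.7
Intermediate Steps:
K = 8 (K = 4*2 = 8)
C(l, O) = 9 (C(l, O) = 9*1 = 9)
E(n) = 1 + n/9 (E(n) = n/n + n/9 = 1 + n*(⅑) = 1 + n/9)
((45 - 2*(-17))² - 11279) + E(165) = ((45 - 2*(-17))² - 11279) + (1 + (⅑)*165) = ((45 + 34)² - 11279) + (1 + 55/3) = (79² - 11279) + 58/3 = (6241 - 11279) + 58/3 = -5038 + 58/3 = -15056/3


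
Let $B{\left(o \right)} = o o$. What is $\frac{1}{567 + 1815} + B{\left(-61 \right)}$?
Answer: $\frac{8863423}{2382} \approx 3721.0$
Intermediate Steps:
$B{\left(o \right)} = o^{2}$
$\frac{1}{567 + 1815} + B{\left(-61 \right)} = \frac{1}{567 + 1815} + \left(-61\right)^{2} = \frac{1}{2382} + 3721 = \frac{8863423}{2382}$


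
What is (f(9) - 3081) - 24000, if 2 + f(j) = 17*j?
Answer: -26930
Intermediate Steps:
f(j) = -2 + 17*j
(f(9) - 3081) - 24000 = ((-2 + 17*9) - 3081) - 24000 = ((-2 + 153) - 3081) - 24000 = (151 - 3081) - 24000 = -2930 - 24000 = -26930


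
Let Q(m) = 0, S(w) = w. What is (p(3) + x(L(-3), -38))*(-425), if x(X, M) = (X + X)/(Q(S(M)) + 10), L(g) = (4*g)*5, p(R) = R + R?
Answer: 2550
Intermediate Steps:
p(R) = 2*R
L(g) = 20*g
x(X, M) = X/5 (x(X, M) = (X + X)/(0 + 10) = (2*X)/10 = (2*X)*(⅒) = X/5)
(p(3) + x(L(-3), -38))*(-425) = (2*3 + (20*(-3))/5)*(-425) = (6 + (⅕)*(-60))*(-425) = (6 - 12)*(-425) = -6*(-425) = 2550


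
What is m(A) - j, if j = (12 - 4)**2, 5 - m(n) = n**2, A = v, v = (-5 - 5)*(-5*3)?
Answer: -22559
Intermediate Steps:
v = 150 (v = -10*(-15) = 150)
A = 150
m(n) = 5 - n**2
j = 64 (j = 8**2 = 64)
m(A) - j = (5 - 1*150**2) - 1*64 = (5 - 1*22500) - 64 = (5 - 22500) - 64 = -22495 - 64 = -22559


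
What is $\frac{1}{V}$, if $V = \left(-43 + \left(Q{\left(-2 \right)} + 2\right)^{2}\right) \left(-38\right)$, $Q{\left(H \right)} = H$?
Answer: $\frac{1}{1634} \approx 0.000612$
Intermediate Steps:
$V = 1634$ ($V = \left(-43 + \left(-2 + 2\right)^{2}\right) \left(-38\right) = \left(-43 + 0^{2}\right) \left(-38\right) = \left(-43 + 0\right) \left(-38\right) = \left(-43\right) \left(-38\right) = 1634$)
$\frac{1}{V} = \frac{1}{1634}$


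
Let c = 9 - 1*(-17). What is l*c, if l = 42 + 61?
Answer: 2678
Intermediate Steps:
c = 26 (c = 9 + 17 = 26)
l = 103
l*c = 103*26 = 2678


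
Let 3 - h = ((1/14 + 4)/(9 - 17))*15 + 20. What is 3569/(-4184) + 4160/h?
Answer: -1953153161/4389016 ≈ -445.01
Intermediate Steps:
h = -1049/112 (h = 3 - (((1/14 + 4)/(9 - 17))*15 + 20) = 3 - (((1/14 + 4)/(-8))*15 + 20) = 3 - (((57/14)*(-⅛))*15 + 20) = 3 - (-57/112*15 + 20) = 3 - (-855/112 + 20) = 3 - 1*1385/112 = 3 - 1385/112 = -1049/112 ≈ -9.3661)
3569/(-4184) + 4160/h = 3569/(-4184) + 4160/(-1049/112) = 3569*(-1/4184) + 4160*(-112/1049) = -3569/4184 - 465920/1049 = -1953153161/4389016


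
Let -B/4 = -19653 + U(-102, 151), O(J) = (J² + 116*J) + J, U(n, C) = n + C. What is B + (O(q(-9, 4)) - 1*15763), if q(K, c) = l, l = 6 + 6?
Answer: 64201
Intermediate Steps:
l = 12
q(K, c) = 12
U(n, C) = C + n
O(J) = J² + 117*J
B = 78416 (B = -4*(-19653 + (151 - 102)) = -4*(-19653 + 49) = -4*(-19604) = 78416)
B + (O(q(-9, 4)) - 1*15763) = 78416 + (12*(117 + 12) - 1*15763) = 78416 + (12*129 - 15763) = 78416 + (1548 - 15763) = 78416 - 14215 = 64201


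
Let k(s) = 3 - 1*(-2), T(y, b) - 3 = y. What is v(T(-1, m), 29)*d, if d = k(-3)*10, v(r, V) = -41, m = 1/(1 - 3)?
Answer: -2050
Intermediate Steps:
m = -½ (m = 1/(-2) = -½ ≈ -0.50000)
T(y, b) = 3 + y
k(s) = 5 (k(s) = 3 + 2 = 5)
d = 50 (d = 5*10 = 50)
v(T(-1, m), 29)*d = -41*50 = -2050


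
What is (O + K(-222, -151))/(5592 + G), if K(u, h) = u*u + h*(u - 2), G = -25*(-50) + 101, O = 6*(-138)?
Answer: 82280/6943 ≈ 11.851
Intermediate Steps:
O = -828
G = 1351 (G = 1250 + 101 = 1351)
K(u, h) = u² + h*(-2 + u)
(O + K(-222, -151))/(5592 + G) = (-828 + ((-222)² - 2*(-151) - 151*(-222)))/(5592 + 1351) = (-828 + (49284 + 302 + 33522))/6943 = (-828 + 83108)*(1/6943) = 82280*(1/6943) = 82280/6943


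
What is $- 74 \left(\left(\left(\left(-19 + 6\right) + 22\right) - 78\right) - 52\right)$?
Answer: $8954$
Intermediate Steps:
$- 74 \left(\left(\left(\left(-19 + 6\right) + 22\right) - 78\right) - 52\right) = - 74 \left(\left(\left(-13 + 22\right) - 78\right) - 52\right) = - 74 \left(\left(9 - 78\right) - 52\right) = - 74 \left(-69 - 52\right) = \left(-74\right) \left(-121\right) = 8954$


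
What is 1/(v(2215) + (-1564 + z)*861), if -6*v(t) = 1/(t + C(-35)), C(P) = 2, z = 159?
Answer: -13302/16091495911 ≈ -8.2665e-7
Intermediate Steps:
v(t) = -1/(6*(2 + t)) (v(t) = -1/(6*(t + 2)) = -1/(6*(2 + t)))
1/(v(2215) + (-1564 + z)*861) = 1/(-1/(12 + 6*2215) + (-1564 + 159)*861) = 1/(-1/(12 + 13290) - 1405*861) = 1/(-1/13302 - 1209705) = 1/(-16091495911/13302) = -13302/16091495911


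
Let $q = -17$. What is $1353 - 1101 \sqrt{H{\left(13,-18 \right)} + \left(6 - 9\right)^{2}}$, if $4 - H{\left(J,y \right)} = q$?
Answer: $1353 - 1101 \sqrt{30} \approx -4677.4$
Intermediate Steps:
$H{\left(J,y \right)} = 21$ ($H{\left(J,y \right)} = 4 - -17 = 4 + 17 = 21$)
$1353 - 1101 \sqrt{H{\left(13,-18 \right)} + \left(6 - 9\right)^{2}} = 1353 - 1101 \sqrt{21 + \left(6 - 9\right)^{2}} = 1353 - 1101 \sqrt{21 + \left(-3\right)^{2}} = 1353 - 1101 \sqrt{21 + 9} = 1353 - 1101 \sqrt{30}$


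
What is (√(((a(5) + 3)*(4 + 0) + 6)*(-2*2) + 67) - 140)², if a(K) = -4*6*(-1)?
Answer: (140 - I*√389)² ≈ 19211.0 - 5522.5*I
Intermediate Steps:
a(K) = 24 (a(K) = -24*(-1) = 24)
(√(((a(5) + 3)*(4 + 0) + 6)*(-2*2) + 67) - 140)² = (√(((24 + 3)*(4 + 0) + 6)*(-2*2) + 67) - 140)² = (√((27*4 + 6)*(-4) + 67) - 140)² = (√((108 + 6)*(-4) + 67) - 140)² = (√(114*(-4) + 67) - 140)² = (√(-456 + 67) - 140)² = (√(-389) - 140)² = (I*√389 - 140)² = (-140 + I*√389)²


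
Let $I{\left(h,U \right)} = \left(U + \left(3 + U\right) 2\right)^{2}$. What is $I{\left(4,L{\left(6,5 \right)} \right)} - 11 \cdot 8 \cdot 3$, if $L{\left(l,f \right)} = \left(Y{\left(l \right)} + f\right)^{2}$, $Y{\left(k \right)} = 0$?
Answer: $6297$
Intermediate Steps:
$L{\left(l,f \right)} = f^{2}$ ($L{\left(l,f \right)} = \left(0 + f\right)^{2} = f^{2}$)
$I{\left(h,U \right)} = \left(6 + 3 U\right)^{2}$ ($I{\left(h,U \right)} = \left(U + \left(6 + 2 U\right)\right)^{2} = \left(6 + 3 U\right)^{2}$)
$I{\left(4,L{\left(6,5 \right)} \right)} - 11 \cdot 8 \cdot 3 = 9 \left(2 + 5^{2}\right)^{2} - 11 \cdot 8 \cdot 3 = 9 \left(2 + 25\right)^{2} - 264 = 9 \cdot 27^{2} - 264 = 9 \cdot 729 - 264 = 6561 - 264 = 6297$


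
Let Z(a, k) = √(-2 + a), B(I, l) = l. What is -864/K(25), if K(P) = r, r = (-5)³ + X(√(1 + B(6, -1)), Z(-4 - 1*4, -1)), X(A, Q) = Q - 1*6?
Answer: 113184/17171 + 864*I*√10/17171 ≈ 6.5916 + 0.15912*I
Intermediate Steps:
X(A, Q) = -6 + Q (X(A, Q) = Q - 6 = -6 + Q)
r = -131 + I*√10 (r = (-5)³ + (-6 + √(-2 + (-4 - 1*4))) = -125 + (-6 + √(-2 + (-4 - 4))) = -125 + (-6 + √(-2 - 8)) = -125 + (-6 + √(-10)) = -125 + (-6 + I*√10) = -131 + I*√10 ≈ -131.0 + 3.1623*I)
K(P) = -131 + I*√10
-864/K(25) = -864/(-131 + I*√10)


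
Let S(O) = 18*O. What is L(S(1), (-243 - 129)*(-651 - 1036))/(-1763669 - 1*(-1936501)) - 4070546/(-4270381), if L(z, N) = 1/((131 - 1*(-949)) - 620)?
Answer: 323619483155501/339506904936320 ≈ 0.95320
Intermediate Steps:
L(z, N) = 1/460 (L(z, N) = 1/((131 + 949) - 620) = 1/(1080 - 620) = 1/460)
L(S(1), (-243 - 129)*(-651 - 1036))/(-1763669 - 1*(-1936501)) - 4070546/(-4270381) = 1/(460*(-1763669 - 1*(-1936501))) - 4070546/(-4270381) = 1/(460*(-1763669 + 1936501)) - 4070546*(-1/4270381) = (1/460)/172832 + 4070546/4270381 = (1/460)*(1/172832) + 4070546/4270381 = 1/79502720 + 4070546/4270381 = 323619483155501/339506904936320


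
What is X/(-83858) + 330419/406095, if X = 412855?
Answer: -139950074723/34054314510 ≈ -4.1096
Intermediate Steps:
X/(-83858) + 330419/406095 = 412855/(-83858) + 330419/406095 = 412855*(-1/83858) + 330419*(1/406095) = -412855/83858 + 330419/406095 = -139950074723/34054314510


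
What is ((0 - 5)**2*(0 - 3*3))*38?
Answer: -8550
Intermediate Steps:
((0 - 5)**2*(0 - 3*3))*38 = ((-5)**2*(0 - 9))*38 = (25*(-9))*38 = -225*38 = -8550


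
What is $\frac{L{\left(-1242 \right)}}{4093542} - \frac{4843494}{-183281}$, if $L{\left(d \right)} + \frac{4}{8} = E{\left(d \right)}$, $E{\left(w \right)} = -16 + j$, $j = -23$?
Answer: $\frac{39654077752297}{1500536942604} \approx 26.427$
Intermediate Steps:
$E{\left(w \right)} = -39$ ($E{\left(w \right)} = -16 - 23 = -39$)
$L{\left(d \right)} = - \frac{79}{2}$ ($L{\left(d \right)} = - \frac{1}{2} - 39 = - \frac{79}{2}$)
$\frac{L{\left(-1242 \right)}}{4093542} - \frac{4843494}{-183281} = - \frac{79}{2 \cdot 4093542} - \frac{4843494}{-183281} = \left(- \frac{79}{2}\right) \frac{1}{4093542} - - \frac{4843494}{183281} = - \frac{79}{8187084} + \frac{4843494}{183281} = \frac{39654077752297}{1500536942604}$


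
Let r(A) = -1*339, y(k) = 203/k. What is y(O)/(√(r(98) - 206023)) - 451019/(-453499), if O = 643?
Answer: 14549/14629 - 203*I*√206362/132690766 ≈ 0.99453 - 0.00069498*I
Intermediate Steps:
r(A) = -339
y(O)/(√(r(98) - 206023)) - 451019/(-453499) = (203/643)/(√(-339 - 206023)) - 451019/(-453499) = (203*(1/643))/(√(-206362)) - 451019*(-1/453499) = 203/(643*((I*√206362))) + 14549/14629 = 203*(-I*√206362/206362)/643 + 14549/14629 = -203*I*√206362/132690766 + 14549/14629 = 14549/14629 - 203*I*√206362/132690766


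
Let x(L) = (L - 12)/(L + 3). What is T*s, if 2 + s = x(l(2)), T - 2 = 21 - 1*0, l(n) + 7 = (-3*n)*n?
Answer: -23/16 ≈ -1.4375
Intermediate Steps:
l(n) = -7 - 3*n**2 (l(n) = -7 + (-3*n)*n = -7 - 3*n**2)
x(L) = (-12 + L)/(3 + L)
T = 23 (T = 2 + (21 - 1*0) = 2 + (21 + 0) = 2 + 21 = 23)
s = -1/16 (s = -2 + (-12 + (-7 - 3*2**2))/(3 + (-7 - 3*2**2)) = -2 + (-12 + (-7 - 3*4))/(3 + (-7 - 3*4)) = -2 + (-12 + (-7 - 12))/(3 + (-7 - 12)) = -2 + (-12 - 19)/(3 - 19) = -2 - 31/(-16) = -2 - 1/16*(-31) = -2 + 31/16 = -1/16 ≈ -0.062500)
T*s = 23*(-1/16) = -23/16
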